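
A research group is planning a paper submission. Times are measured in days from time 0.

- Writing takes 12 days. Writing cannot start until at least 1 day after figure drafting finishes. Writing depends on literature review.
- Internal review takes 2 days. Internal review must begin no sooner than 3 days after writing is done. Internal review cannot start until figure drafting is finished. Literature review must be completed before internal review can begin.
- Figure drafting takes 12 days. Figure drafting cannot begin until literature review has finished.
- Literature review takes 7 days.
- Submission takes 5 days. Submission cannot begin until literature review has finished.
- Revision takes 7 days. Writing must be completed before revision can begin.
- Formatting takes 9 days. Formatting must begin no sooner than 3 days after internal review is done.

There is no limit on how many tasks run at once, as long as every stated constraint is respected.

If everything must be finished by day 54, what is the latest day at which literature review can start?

Nothing follows formatting; the deadline of day 54 is its only limit. It must start by 54 − 9 = day 45.
Internal review has to be done before formatting (must start by day 45, minus 3-day gap → day 42). That means finishing by day 42, i.e. starting by 42 − 2 = day 40.
To finish by day 54, revision (duration 7) must start no later than day 47.
Writing has several dependents: internal review (must start by day 40, minus 3-day gap → day 37); revision (must start by day 47). The earliest of those limits is day 37, so writing must start by 37 − 12 = day 25.
For figure drafting: writing (must start by day 25, minus 1-day gap → day 24); internal review (must start by day 40). The most restrictive is day 24; with a 12-day duration, figure drafting must start by day 12.
Submission has no dependents, so it just needs to finish by day 54. Starting by 54 − 5 = day 49 achieves that.
For literature review: figure drafting (must start by day 12); writing (must start by day 25); internal review (must start by day 40); submission (must start by day 49). The most restrictive is day 12; with a 7-day duration, literature review must start by day 5.

5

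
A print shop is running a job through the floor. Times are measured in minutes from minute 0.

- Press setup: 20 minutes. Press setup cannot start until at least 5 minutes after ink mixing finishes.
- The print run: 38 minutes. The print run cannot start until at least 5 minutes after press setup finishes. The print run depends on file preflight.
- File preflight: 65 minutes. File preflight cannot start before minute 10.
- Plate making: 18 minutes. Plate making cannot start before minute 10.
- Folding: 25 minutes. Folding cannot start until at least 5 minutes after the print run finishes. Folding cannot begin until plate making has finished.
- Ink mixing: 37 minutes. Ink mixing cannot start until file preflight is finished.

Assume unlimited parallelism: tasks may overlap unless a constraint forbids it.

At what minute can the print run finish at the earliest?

After its own release at minute 10, file preflight can start at minute 10 and finishes at minute 75.
Ink mixing waits on file preflight (finishes minute 75), so it starts at minute 75 and finishes at 75 + 37 = minute 112.
After ink mixing (finishes minute 112, plus 5-minute gap → minute 117), press setup can start at minute 117 and finishes at minute 137.
The print run has to wait for press setup (finishes minute 137, plus 5-minute gap → minute 142); file preflight (finishes minute 75). The latest of these is minute 142, so the print run runs minute 142 to 142 + 38 = minute 180.

180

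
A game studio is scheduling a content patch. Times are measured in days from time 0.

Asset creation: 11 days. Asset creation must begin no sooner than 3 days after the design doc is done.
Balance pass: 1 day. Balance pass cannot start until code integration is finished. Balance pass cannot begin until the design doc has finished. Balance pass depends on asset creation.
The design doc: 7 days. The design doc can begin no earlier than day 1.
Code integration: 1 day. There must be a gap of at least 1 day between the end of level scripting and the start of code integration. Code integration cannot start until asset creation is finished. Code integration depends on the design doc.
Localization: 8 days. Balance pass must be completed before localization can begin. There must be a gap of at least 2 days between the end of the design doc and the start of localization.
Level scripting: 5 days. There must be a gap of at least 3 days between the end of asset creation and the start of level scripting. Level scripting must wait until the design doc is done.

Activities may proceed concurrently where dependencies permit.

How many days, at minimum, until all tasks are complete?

After its own release at day 1, the design doc can start at day 1 and finishes at day 8.
Asset creation waits on the design doc (finishes day 8, plus 3-day gap → day 11), so it starts at day 11 and finishes at 11 + 11 = day 22.
For level scripting: asset creation (finishes day 22, plus 3-day gap → day 25); the design doc (finishes day 8). Taking the maximum gives a start of day 25, and it finishes at 25 + 5 = day 30.
Code integration cannot start until level scripting (finishes day 30, plus 1-day gap → day 31); asset creation (finishes day 22); the design doc (finishes day 8). The controlling bound is day 31, so code integration finishes at 31 + 1 = day 32.
Balance pass cannot start until code integration (finishes day 32); the design doc (finishes day 8); asset creation (finishes day 22). The controlling bound is day 32, so balance pass finishes at 32 + 1 = day 33.
Localization needs all of balance pass (finishes day 33); the design doc (finishes day 8, plus 2-day gap → day 10). That puts its earliest start at day 33; it finishes at 33 + 8 = day 41.
All tasks are finished once the last one completes. Finish times: The design doc at 8, Asset creation at 22, Level scripting at 30, Code integration at 32, Balance pass at 33, Localization at 41. The latest is day 41.

41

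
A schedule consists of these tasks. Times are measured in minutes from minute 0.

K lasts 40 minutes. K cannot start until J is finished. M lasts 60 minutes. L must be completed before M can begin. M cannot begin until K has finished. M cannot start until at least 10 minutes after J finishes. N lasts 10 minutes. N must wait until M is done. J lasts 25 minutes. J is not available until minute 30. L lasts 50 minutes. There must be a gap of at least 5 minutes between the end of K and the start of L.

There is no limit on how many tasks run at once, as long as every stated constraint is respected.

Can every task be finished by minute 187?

No

J cannot begin until its own release at minute 30. It runs from minute 30 to 30 + 25 = minute 55.
K cannot begin until J (finishes minute 55). It runs from minute 55 to 55 + 40 = minute 95.
L waits on K (finishes minute 95, plus 5-minute gap → minute 100), so it starts at minute 100 and finishes at 100 + 50 = minute 150.
M needs all of L (finishes minute 150); K (finishes minute 95); J (finishes minute 55, plus 10-minute gap → minute 65). That puts its earliest start at minute 150; it finishes at 150 + 60 = minute 210.
After M (finishes minute 210), N can start at minute 210 and finishes at minute 220.
The earliest everything can be done is minute 220, which is after the deadline of 187, so it is not possible.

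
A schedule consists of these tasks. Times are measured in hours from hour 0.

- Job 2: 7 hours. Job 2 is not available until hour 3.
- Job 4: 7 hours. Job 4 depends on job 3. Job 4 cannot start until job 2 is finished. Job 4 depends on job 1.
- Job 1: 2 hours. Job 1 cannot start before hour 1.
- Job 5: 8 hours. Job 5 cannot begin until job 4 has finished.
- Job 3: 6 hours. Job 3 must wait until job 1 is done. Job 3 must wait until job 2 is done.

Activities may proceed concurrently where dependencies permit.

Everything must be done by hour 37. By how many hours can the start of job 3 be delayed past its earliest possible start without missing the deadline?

Job 2 waits on its own release at hour 3, so it starts at hour 3 and finishes at 3 + 7 = hour 10.
After its own release at hour 1, job 1 can start at hour 1 and finishes at hour 3.
Job 3 needs all of job 1 (finishes hour 3); job 2 (finishes hour 10). That puts its earliest start at hour 10; it finishes at 10 + 6 = hour 16.

Working backward from the deadline:
Job 5 has no dependents, so it just needs to finish by hour 37. Starting by 37 − 8 = hour 29 achieves that.
Job 4 has to be done before job 5 (must start by hour 29). That means finishing by hour 29, i.e. starting by 29 − 7 = hour 22.
Job 3 must finish before job 4 (must start by hour 22). With a 6-hour duration, job 3 must start by 22 − 6 = hour 16.
So job 3 can start as early as hour 10 and as late as hour 16, giving 16 − 10 = 6 hours of slack.

6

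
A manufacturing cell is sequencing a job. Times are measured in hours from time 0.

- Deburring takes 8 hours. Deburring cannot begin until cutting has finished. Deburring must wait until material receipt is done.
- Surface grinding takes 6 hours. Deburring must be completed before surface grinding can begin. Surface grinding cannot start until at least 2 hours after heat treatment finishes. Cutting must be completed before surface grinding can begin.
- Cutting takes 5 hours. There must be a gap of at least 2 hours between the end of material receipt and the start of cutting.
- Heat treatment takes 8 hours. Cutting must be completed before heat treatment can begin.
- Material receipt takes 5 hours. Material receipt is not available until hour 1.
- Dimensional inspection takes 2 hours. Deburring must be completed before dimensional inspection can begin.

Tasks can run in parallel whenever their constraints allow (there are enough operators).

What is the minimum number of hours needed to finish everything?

After its own release at hour 1, material receipt can start at hour 1 and finishes at hour 6.
Cutting waits on material receipt (finishes hour 6, plus 2-hour gap → hour 8), so it starts at hour 8 and finishes at 8 + 5 = hour 13.
After cutting (finishes hour 13), heat treatment can start at hour 13 and finishes at hour 21.
For deburring: cutting (finishes hour 13); material receipt (finishes hour 6). Taking the maximum gives a start of hour 13, and it finishes at 13 + 8 = hour 21.
Dimensional inspection cannot begin until deburring (finishes hour 21). It runs from hour 21 to 21 + 2 = hour 23.
For surface grinding: deburring (finishes hour 21); heat treatment (finishes hour 21, plus 2-hour gap → hour 23); cutting (finishes hour 13). Taking the maximum gives a start of hour 23, and it finishes at 23 + 6 = hour 29.
All tasks are finished once the last one completes. Finish times: Material receipt at 6, Cutting at 13, Deburring at 21, Heat treatment at 21, Surface grinding at 29, Dimensional inspection at 23. The latest is hour 29.

29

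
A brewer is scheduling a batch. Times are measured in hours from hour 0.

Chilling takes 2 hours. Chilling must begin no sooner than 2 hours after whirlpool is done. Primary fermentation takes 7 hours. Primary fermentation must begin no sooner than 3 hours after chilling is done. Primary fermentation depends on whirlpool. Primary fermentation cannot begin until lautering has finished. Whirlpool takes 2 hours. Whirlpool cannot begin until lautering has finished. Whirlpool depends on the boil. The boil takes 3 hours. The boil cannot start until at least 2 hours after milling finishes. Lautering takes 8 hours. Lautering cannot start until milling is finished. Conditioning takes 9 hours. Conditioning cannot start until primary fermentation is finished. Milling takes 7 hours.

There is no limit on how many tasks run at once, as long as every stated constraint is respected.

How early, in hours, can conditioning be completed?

Milling can start immediately at hour 0; it finishes at hour 7.
The boil cannot begin until milling (finishes hour 7, plus 2-hour gap → hour 9). It runs from hour 9 to 9 + 3 = hour 12.
Lautering waits on milling (finishes hour 7), so it starts at hour 7 and finishes at 7 + 8 = hour 15.
Whirlpool needs all of lautering (finishes hour 15); the boil (finishes hour 12). That puts its earliest start at hour 15; it finishes at 15 + 2 = hour 17.
After whirlpool (finishes hour 17, plus 2-hour gap → hour 19), chilling can start at hour 19 and finishes at hour 21.
Primary fermentation cannot start until chilling (finishes hour 21, plus 3-hour gap → hour 24); whirlpool (finishes hour 17); lautering (finishes hour 15). The controlling bound is hour 24, so primary fermentation finishes at 24 + 7 = hour 31.
Conditioning waits on primary fermentation (finishes hour 31), so it starts at hour 31 and finishes at 31 + 9 = hour 40.

40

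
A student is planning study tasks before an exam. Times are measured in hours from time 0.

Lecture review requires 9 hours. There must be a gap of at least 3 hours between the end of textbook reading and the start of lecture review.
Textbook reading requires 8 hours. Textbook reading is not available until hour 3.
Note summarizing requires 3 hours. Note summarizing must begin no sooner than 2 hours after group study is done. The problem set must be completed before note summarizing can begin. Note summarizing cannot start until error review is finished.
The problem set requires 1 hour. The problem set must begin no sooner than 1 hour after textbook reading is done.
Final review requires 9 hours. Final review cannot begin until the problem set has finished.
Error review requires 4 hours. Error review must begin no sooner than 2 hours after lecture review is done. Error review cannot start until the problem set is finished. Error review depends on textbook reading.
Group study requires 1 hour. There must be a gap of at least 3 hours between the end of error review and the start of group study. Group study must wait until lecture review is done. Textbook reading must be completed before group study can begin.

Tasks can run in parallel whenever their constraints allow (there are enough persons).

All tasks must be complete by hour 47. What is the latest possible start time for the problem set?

33

To finish by hour 47, note summarizing (duration 3) must start no later than hour 44.
Group study has to be done before note summarizing (must start by hour 44, minus 2-hour gap → hour 42). That means finishing by hour 42, i.e. starting by 42 − 1 = hour 41.
Error review must finish in time for group study (must start by hour 41, minus 3-hour gap → hour 38); note summarizing (must start by hour 44). The tightest is hour 38, so error review must start by 38 − 4 = hour 34.
Final review has no dependents, so it just needs to finish by hour 47. Starting by 47 − 9 = hour 38 achieves that.
The problem set has several dependents: error review (must start by hour 34); note summarizing (must start by hour 44); final review (must start by hour 38). The earliest of those limits is hour 34, so the problem set must start by 34 − 1 = hour 33.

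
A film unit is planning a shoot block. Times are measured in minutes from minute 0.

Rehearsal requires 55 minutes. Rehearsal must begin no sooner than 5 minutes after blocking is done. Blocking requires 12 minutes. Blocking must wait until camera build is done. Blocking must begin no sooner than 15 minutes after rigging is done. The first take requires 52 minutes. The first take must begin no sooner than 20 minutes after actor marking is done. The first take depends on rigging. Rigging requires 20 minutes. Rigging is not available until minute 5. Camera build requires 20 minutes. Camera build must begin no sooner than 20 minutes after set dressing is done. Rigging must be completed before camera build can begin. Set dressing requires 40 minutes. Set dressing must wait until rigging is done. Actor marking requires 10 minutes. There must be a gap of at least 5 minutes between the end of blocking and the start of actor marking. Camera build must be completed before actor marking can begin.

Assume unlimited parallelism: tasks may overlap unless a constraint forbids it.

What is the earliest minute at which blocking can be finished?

Rigging cannot begin until its own release at minute 5. It runs from minute 5 to 5 + 20 = minute 25.
After rigging (finishes minute 25), set dressing can start at minute 25 and finishes at minute 65.
Camera build needs all of set dressing (finishes minute 65, plus 20-minute gap → minute 85); rigging (finishes minute 25). That puts its earliest start at minute 85; it finishes at 85 + 20 = minute 105.
Blocking has to wait for camera build (finishes minute 105); rigging (finishes minute 25, plus 15-minute gap → minute 40). The latest of these is minute 105, so blocking runs minute 105 to 105 + 12 = minute 117.

117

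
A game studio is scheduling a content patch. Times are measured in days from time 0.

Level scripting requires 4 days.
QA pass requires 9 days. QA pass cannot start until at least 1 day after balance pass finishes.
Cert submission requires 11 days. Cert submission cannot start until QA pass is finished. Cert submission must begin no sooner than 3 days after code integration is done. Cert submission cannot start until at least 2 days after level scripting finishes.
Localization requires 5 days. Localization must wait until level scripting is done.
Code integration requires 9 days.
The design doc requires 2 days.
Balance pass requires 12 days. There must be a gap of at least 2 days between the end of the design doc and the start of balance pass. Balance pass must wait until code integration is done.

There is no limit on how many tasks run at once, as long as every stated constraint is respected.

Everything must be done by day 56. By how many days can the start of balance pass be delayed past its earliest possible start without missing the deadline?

14

Code integration has no prerequisites, so it starts at day 0 and finishes at day 9.
The design doc can start immediately at day 0; it finishes at day 2.
Balance pass cannot start until the design doc (finishes day 2, plus 2-day gap → day 4); code integration (finishes day 9). The controlling bound is day 9, so balance pass finishes at 9 + 12 = day 21.

Working backward from the deadline:
Nothing follows cert submission; the deadline of day 56 is its only limit. It must start by 56 − 11 = day 45.
QA pass has to be done before cert submission (must start by day 45). That means finishing by day 45, i.e. starting by 45 − 9 = day 36.
Balance pass has to be done before QA pass (must start by day 36, minus 1-day gap → day 35). That means finishing by day 35, i.e. starting by 35 − 12 = day 23.
So balance pass can start as early as day 9 and as late as day 23, giving 23 − 9 = 14 days of slack.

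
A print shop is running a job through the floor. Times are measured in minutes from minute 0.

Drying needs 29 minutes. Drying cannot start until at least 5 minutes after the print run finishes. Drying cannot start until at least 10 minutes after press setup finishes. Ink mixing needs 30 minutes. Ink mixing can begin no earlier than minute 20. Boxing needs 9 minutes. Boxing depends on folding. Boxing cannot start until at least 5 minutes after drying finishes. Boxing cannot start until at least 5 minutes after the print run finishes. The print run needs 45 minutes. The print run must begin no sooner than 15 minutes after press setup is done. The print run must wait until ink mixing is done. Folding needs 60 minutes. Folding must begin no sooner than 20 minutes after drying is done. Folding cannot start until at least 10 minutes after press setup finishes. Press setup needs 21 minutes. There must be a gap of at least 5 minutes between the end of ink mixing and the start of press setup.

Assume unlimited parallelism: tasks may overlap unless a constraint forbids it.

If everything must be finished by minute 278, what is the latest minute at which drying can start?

160

Boxing must finish by minute 278; it takes 9 minutes, so it must start by 278 − 9 = minute 269.
Folding must finish before boxing (must start by minute 269). With a 60-minute duration, folding must start by 269 − 60 = minute 209.
For drying: folding (must start by minute 209, minus 20-minute gap → minute 189); boxing (must start by minute 269, minus 5-minute gap → minute 264). The most restrictive is minute 189; with a 29-minute duration, drying must start by minute 160.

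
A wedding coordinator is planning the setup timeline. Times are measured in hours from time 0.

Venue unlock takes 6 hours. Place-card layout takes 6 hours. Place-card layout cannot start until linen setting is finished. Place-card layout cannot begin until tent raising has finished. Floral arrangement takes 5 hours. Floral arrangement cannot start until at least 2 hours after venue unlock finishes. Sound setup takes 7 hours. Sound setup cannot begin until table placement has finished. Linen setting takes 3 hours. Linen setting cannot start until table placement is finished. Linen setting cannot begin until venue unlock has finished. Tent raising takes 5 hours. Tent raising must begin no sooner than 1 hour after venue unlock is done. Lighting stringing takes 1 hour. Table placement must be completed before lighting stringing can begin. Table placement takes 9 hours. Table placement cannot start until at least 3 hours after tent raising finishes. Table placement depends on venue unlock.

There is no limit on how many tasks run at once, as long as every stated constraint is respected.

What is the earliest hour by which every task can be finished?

Venue unlock can start immediately at hour 0; it finishes at hour 6.
Floral arrangement waits on venue unlock (finishes hour 6, plus 2-hour gap → hour 8), so it starts at hour 8 and finishes at 8 + 5 = hour 13.
After venue unlock (finishes hour 6, plus 1-hour gap → hour 7), tent raising can start at hour 7 and finishes at hour 12.
For table placement: tent raising (finishes hour 12, plus 3-hour gap → hour 15); venue unlock (finishes hour 6). Taking the maximum gives a start of hour 15, and it finishes at 15 + 9 = hour 24.
After table placement (finishes hour 24), sound setup can start at hour 24 and finishes at hour 31.
Lighting stringing waits on table placement (finishes hour 24), so it starts at hour 24 and finishes at 24 + 1 = hour 25.
Linen setting cannot start until table placement (finishes hour 24); venue unlock (finishes hour 6). The controlling bound is hour 24, so linen setting finishes at 24 + 3 = hour 27.
Place-card layout cannot start until linen setting (finishes hour 27); tent raising (finishes hour 12). The controlling bound is hour 27, so place-card layout finishes at 27 + 6 = hour 33.
All tasks are finished once the last one completes. Finish times: Venue unlock at 6, Tent raising at 12, Table placement at 24, Linen setting at 27, Floral arrangement at 13, Lighting stringing at 25, Sound setup at 31, Place-card layout at 33. The latest is hour 33.

33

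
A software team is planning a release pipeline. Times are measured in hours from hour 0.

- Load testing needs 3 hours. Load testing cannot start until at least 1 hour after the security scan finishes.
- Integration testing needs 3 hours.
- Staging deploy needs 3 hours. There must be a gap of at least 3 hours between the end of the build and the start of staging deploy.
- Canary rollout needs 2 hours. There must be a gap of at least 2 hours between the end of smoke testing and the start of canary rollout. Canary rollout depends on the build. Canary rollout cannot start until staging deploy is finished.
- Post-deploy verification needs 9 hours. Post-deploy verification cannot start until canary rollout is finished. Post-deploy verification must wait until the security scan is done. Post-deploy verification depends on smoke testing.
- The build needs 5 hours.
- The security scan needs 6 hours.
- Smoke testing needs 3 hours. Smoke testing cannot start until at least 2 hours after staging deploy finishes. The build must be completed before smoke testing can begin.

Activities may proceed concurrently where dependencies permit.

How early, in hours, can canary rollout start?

Nothing blocks the build, so it runs from hour 0 to hour 5.
Staging deploy cannot begin until the build (finishes hour 5, plus 3-hour gap → hour 8). It runs from hour 8 to 8 + 3 = hour 11.
Smoke testing needs all of staging deploy (finishes hour 11, plus 2-hour gap → hour 13); the build (finishes hour 5). That puts its earliest start at hour 13; it finishes at 13 + 3 = hour 16.
Canary rollout waits on smoke testing (finishes hour 16, plus 2-hour gap → hour 18); the build (finishes hour 5); staging deploy (finishes hour 11). The latest of these is hour 18, which is the earliest canary rollout can start.

18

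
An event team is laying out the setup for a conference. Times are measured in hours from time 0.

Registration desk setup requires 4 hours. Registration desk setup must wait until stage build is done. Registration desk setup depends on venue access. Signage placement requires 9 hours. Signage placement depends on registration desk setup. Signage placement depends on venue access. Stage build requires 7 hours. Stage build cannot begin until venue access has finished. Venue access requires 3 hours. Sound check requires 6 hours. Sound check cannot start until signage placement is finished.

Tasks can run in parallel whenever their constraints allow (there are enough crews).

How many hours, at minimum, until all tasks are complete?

Venue access can start immediately at hour 0; it finishes at hour 3.
Stage build cannot begin until venue access (finishes hour 3). It runs from hour 3 to 3 + 7 = hour 10.
For registration desk setup: stage build (finishes hour 10); venue access (finishes hour 3). Taking the maximum gives a start of hour 10, and it finishes at 10 + 4 = hour 14.
For signage placement: registration desk setup (finishes hour 14); venue access (finishes hour 3). Taking the maximum gives a start of hour 14, and it finishes at 14 + 9 = hour 23.
Sound check waits on signage placement (finishes hour 23), so it starts at hour 23 and finishes at 23 + 6 = hour 29.
All tasks are finished once the last one completes. Finish times: Venue access at 3, Stage build at 10, Registration desk setup at 14, Signage placement at 23, Sound check at 29. The latest is hour 29.

29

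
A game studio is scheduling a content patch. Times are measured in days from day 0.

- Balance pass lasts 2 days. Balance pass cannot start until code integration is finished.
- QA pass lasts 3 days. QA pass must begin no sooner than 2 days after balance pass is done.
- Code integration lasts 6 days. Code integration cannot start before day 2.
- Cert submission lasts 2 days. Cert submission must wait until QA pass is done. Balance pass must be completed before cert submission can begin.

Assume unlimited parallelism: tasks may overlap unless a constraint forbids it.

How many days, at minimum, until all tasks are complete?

Code integration waits on its own release at day 2, so it starts at day 2 and finishes at 2 + 6 = day 8.
After code integration (finishes day 8), balance pass can start at day 8 and finishes at day 10.
QA pass waits on balance pass (finishes day 10, plus 2-day gap → day 12), so it starts at day 12 and finishes at 12 + 3 = day 15.
For cert submission: QA pass (finishes day 15); balance pass (finishes day 10). Taking the maximum gives a start of day 15, and it finishes at 15 + 2 = day 17.
All tasks are finished once the last one completes. Finish times: Code integration at 8, Balance pass at 10, QA pass at 15, Cert submission at 17. The latest is day 17.

17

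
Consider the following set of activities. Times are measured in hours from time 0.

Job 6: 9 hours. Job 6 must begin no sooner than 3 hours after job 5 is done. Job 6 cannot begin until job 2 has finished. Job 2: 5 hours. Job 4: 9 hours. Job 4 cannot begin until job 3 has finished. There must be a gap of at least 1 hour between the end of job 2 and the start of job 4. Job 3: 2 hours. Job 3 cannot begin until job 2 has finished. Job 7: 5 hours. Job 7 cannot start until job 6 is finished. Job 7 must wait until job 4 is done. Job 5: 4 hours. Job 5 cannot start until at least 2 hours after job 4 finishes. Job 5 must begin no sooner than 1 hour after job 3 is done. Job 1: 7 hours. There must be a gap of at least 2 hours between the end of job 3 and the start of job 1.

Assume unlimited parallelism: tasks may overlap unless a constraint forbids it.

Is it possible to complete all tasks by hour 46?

Job 2 can start immediately at hour 0; it finishes at hour 5.
Job 3 waits on job 2 (finishes hour 5), so it starts at hour 5 and finishes at 5 + 2 = hour 7.
For job 4: job 3 (finishes hour 7); job 2 (finishes hour 5, plus 1-hour gap → hour 6). Taking the maximum gives a start of hour 7, and it finishes at 7 + 9 = hour 16.
Job 5 has to wait for job 4 (finishes hour 16, plus 2-hour gap → hour 18); job 3 (finishes hour 7, plus 1-hour gap → hour 8). The latest of these is hour 18, so job 5 runs hour 18 to 18 + 4 = hour 22.
Job 6 has to wait for job 5 (finishes hour 22, plus 3-hour gap → hour 25); job 2 (finishes hour 5). The latest of these is hour 25, so job 6 runs hour 25 to 25 + 9 = hour 34.
Job 7 has to wait for job 6 (finishes hour 34); job 4 (finishes hour 16). The latest of these is hour 34, so job 7 runs hour 34 to 34 + 5 = hour 39.
Job 1 cannot begin until job 3 (finishes hour 7, plus 2-hour gap → hour 9). It runs from hour 9 to 9 + 7 = hour 16.
Every task is finished by hour 39, which is no later than the deadline of 46, so the schedule is feasible.

Yes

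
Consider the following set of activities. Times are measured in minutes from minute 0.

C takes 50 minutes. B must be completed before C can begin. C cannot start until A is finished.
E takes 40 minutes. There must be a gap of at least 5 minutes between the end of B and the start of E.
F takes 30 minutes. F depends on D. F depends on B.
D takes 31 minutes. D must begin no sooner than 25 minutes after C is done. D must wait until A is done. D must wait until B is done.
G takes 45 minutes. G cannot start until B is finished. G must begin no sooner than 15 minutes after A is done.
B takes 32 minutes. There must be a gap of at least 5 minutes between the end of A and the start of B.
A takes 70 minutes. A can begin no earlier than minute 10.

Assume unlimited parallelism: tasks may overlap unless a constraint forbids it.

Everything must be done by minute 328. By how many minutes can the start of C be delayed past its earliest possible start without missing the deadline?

After its own release at minute 10, A can start at minute 10 and finishes at minute 80.
B cannot begin until A (finishes minute 80, plus 5-minute gap → minute 85). It runs from minute 85 to 85 + 32 = minute 117.
C needs all of B (finishes minute 117); A (finishes minute 80). That puts its earliest start at minute 117; it finishes at 117 + 50 = minute 167.

Working backward from the deadline:
Nothing follows F; the deadline of minute 328 is its only limit. It must start by 328 − 30 = minute 298.
D has to be done before F (must start by minute 298). That means finishing by minute 298, i.e. starting by 298 − 31 = minute 267.
C has to be done before D (must start by minute 267, minus 25-minute gap → minute 242). That means finishing by minute 242, i.e. starting by 242 − 50 = minute 192.
So C can start as early as minute 117 and as late as minute 192, giving 192 − 117 = 75 minutes of slack.

75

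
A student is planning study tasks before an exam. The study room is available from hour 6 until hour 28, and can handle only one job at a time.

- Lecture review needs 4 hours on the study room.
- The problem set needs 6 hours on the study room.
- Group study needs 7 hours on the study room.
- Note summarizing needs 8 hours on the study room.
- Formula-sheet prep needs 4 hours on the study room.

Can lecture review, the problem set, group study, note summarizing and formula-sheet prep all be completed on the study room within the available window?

The study room window is 28 − 6 = 22 hours.
Running back to back, the jobs need 4 + 6 + 7 + 8 + 4 = 29 hours on the study room.
Since 29 > 22, they cannot all fit.

No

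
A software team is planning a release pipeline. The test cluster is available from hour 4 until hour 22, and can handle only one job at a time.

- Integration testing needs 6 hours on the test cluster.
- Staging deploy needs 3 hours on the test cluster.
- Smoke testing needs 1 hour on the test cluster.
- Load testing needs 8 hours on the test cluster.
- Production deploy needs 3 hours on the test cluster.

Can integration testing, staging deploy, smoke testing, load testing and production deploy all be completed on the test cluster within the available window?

The test cluster window is 22 − 4 = 18 hours.
Running back to back, the jobs need 6 + 3 + 1 + 8 + 3 = 21 hours on the test cluster.
Since 21 > 18, they cannot all fit.

No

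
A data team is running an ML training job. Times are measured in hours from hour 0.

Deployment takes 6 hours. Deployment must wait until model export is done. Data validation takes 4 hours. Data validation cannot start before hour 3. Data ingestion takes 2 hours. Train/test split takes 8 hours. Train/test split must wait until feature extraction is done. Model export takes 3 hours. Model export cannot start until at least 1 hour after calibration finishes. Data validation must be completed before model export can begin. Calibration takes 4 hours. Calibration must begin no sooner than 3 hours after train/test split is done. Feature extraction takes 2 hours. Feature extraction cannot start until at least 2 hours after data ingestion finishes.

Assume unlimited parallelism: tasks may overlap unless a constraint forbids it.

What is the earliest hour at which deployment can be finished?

Data validation waits on its own release at hour 3, so it starts at hour 3 and finishes at 3 + 4 = hour 7.
Data ingestion has no prerequisites, so it starts at hour 0 and finishes at hour 2.
After data ingestion (finishes hour 2, plus 2-hour gap → hour 4), feature extraction can start at hour 4 and finishes at hour 6.
Train/test split waits on feature extraction (finishes hour 6), so it starts at hour 6 and finishes at 6 + 8 = hour 14.
Calibration waits on train/test split (finishes hour 14, plus 3-hour gap → hour 17), so it starts at hour 17 and finishes at 17 + 4 = hour 21.
For model export: calibration (finishes hour 21, plus 1-hour gap → hour 22); data validation (finishes hour 7). Taking the maximum gives a start of hour 22, and it finishes at 22 + 3 = hour 25.
After model export (finishes hour 25), deployment can start at hour 25 and finishes at hour 31.

31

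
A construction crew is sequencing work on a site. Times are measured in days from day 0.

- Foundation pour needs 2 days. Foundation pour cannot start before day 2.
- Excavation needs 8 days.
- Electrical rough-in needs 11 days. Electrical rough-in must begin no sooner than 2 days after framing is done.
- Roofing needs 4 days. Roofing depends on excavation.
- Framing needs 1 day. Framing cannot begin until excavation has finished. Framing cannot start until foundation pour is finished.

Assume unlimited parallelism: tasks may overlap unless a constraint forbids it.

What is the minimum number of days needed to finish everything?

After its own release at day 2, foundation pour can start at day 2 and finishes at day 4.
Nothing blocks excavation, so it runs from day 0 to day 8.
Roofing cannot begin until excavation (finishes day 8). It runs from day 8 to 8 + 4 = day 12.
For framing: excavation (finishes day 8); foundation pour (finishes day 4). Taking the maximum gives a start of day 8, and it finishes at 8 + 1 = day 9.
Electrical rough-in cannot begin until framing (finishes day 9, plus 2-day gap → day 11). It runs from day 11 to 11 + 11 = day 22.
All tasks are finished once the last one completes. Finish times: Excavation at 8, Foundation pour at 4, Framing at 9, Roofing at 12, Electrical rough-in at 22. The latest is day 22.

22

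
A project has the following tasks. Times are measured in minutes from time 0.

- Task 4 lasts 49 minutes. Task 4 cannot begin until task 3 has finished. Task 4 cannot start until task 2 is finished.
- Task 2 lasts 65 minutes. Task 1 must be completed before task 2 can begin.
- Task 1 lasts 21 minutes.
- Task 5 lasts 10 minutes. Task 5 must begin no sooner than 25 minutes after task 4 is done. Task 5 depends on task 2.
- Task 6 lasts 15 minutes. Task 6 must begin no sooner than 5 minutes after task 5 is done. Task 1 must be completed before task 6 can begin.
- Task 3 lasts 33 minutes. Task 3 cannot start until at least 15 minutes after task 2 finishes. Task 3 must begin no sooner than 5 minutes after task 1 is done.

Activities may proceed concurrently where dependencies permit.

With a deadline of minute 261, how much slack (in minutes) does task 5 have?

Task 1 can start immediately at minute 0; it finishes at minute 21.
After task 1 (finishes minute 21), task 2 can start at minute 21 and finishes at minute 86.
Task 3 has to wait for task 2 (finishes minute 86, plus 15-minute gap → minute 101); task 1 (finishes minute 21, plus 5-minute gap → minute 26). The latest of these is minute 101, so task 3 runs minute 101 to 101 + 33 = minute 134.
Task 4 cannot start until task 3 (finishes minute 134); task 2 (finishes minute 86). The controlling bound is minute 134, so task 4 finishes at 134 + 49 = minute 183.
Task 5 needs all of task 4 (finishes minute 183, plus 25-minute gap → minute 208); task 2 (finishes minute 86). That puts its earliest start at minute 208; it finishes at 208 + 10 = minute 218.

Working backward from the deadline:
To finish by minute 261, task 6 (duration 15) must start no later than minute 246.
Task 5 has to be done before task 6 (must start by minute 246, minus 5-minute gap → minute 241). That means finishing by minute 241, i.e. starting by 241 − 10 = minute 231.
So task 5 can start as early as minute 208 and as late as minute 231, giving 231 − 208 = 23 minutes of slack.

23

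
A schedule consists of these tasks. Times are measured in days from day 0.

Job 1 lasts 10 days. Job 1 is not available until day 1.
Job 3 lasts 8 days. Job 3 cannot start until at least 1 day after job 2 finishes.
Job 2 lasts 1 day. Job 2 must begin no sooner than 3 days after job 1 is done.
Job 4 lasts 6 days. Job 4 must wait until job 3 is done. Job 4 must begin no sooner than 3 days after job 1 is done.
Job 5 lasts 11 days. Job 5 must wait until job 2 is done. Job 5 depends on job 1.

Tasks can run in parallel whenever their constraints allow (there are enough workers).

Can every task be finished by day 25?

Job 1 cannot begin until its own release at day 1. It runs from day 1 to 1 + 10 = day 11.
Job 2 waits on job 1 (finishes day 11, plus 3-day gap → day 14), so it starts at day 14 and finishes at 14 + 1 = day 15.
Job 5 cannot start until job 2 (finishes day 15); job 1 (finishes day 11). The controlling bound is day 15, so job 5 finishes at 15 + 11 = day 26.
Job 3 waits on job 2 (finishes day 15, plus 1-day gap → day 16), so it starts at day 16 and finishes at 16 + 8 = day 24.
Job 4 cannot start until job 3 (finishes day 24); job 1 (finishes day 11, plus 3-day gap → day 14). The controlling bound is day 24, so job 4 finishes at 24 + 6 = day 30.
The earliest everything can be done is day 30, which is after the deadline of 25, so it is not possible.

No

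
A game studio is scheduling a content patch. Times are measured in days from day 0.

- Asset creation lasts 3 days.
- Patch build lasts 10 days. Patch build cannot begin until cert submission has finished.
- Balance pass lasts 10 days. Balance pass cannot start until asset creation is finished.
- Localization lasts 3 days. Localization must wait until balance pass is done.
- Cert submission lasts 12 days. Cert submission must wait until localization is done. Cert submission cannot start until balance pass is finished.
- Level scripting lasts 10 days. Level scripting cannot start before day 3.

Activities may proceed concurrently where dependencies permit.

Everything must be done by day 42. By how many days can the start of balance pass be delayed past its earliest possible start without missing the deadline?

4

Asset creation has no prerequisites, so it starts at day 0 and finishes at day 3.
Balance pass waits on asset creation (finishes day 3), so it starts at day 3 and finishes at 3 + 10 = day 13.

Working backward from the deadline:
Patch build has no dependents, so it just needs to finish by day 42. Starting by 42 − 10 = day 32 achieves that.
Cert submission feeds into patch build (must start by day 32); so cert submission must finish by day 32 and therefore start by day 20.
Since cert submission (must start by day 20) depends on it, localization must finish by day 20. Backing off its 3-day duration gives a latest start of day 17.
Balance pass must finish in time for localization (must start by day 17); cert submission (must start by day 20). The tightest is day 17, so balance pass must start by 17 − 10 = day 7.
So balance pass can start as early as day 3 and as late as day 7, giving 7 − 3 = 4 days of slack.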